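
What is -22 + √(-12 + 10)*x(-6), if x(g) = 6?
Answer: -22 + 6*I*√2 ≈ -22.0 + 8.4853*I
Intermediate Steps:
-22 + √(-12 + 10)*x(-6) = -22 + √(-12 + 10)*6 = -22 + √(-2)*6 = -22 + (I*√2)*6 = -22 + 6*I*√2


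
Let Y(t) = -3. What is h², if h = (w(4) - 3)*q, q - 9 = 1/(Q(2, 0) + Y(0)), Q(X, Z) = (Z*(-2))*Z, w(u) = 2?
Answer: 676/9 ≈ 75.111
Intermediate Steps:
Q(X, Z) = -2*Z² (Q(X, Z) = (-2*Z)*Z = -2*Z²)
q = 26/3 (q = 9 + 1/(-2*0² - 3) = 9 + 1/(-2*0 - 3) = 9 + 1/(0 - 3) = 9 + 1/(-3) = 9 - ⅓ = 26/3 ≈ 8.6667)
h = -26/3 (h = (2 - 3)*(26/3) = -1*26/3 = -26/3 ≈ -8.6667)
h² = (-26/3)² = 676/9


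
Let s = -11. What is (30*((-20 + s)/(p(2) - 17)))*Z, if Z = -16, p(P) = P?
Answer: -992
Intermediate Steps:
(30*((-20 + s)/(p(2) - 17)))*Z = (30*((-20 - 11)/(2 - 17)))*(-16) = (30*(-31/(-15)))*(-16) = (30*(-31*(-1/15)))*(-16) = (30*(31/15))*(-16) = 62*(-16) = -992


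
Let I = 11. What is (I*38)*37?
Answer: 15466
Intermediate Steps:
(I*38)*37 = (11*38)*37 = 418*37 = 15466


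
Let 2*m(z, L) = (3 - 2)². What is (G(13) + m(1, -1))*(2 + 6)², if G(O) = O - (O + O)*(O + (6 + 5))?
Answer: -39072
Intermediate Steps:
m(z, L) = ½ (m(z, L) = (3 - 2)²/2 = (½)*1² = (½)*1 = ½)
G(O) = O - 2*O*(11 + O) (G(O) = O - 2*O*(O + 11) = O - 2*O*(11 + O))
(G(13) + m(1, -1))*(2 + 6)² = (-1*13*(21 + 2*13) + ½)*(2 + 6)² = (-1*13*(21 + 26) + ½)*8² = (-1*13*47 + ½)*64 = (-611 + ½)*64 = -1221/2*64 = -39072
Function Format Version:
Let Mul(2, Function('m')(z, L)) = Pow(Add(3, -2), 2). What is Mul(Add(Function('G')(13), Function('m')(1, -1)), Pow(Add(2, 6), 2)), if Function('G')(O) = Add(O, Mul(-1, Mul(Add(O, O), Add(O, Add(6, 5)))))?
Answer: -39072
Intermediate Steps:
Function('m')(z, L) = Rational(1, 2) (Function('m')(z, L) = Mul(Rational(1, 2), Pow(Add(3, -2), 2)) = Mul(Rational(1, 2), Pow(1, 2)) = Mul(Rational(1, 2), 1) = Rational(1, 2))
Function('G')(O) = Add(O, Mul(-2, O, Add(11, O))) (Function('G')(O) = Add(O, Mul(-1, Mul(Mul(2, O), Add(O, 11)))) = Add(O, Mul(-1, Mul(Mul(2, O), Add(11, O)))) = Add(O, Mul(-1, Mul(2, O, Add(11, O)))) = Add(O, Mul(-2, O, Add(11, O))))
Mul(Add(Function('G')(13), Function('m')(1, -1)), Pow(Add(2, 6), 2)) = Mul(Add(Mul(-1, 13, Add(21, Mul(2, 13))), Rational(1, 2)), Pow(Add(2, 6), 2)) = Mul(Add(Mul(-1, 13, Add(21, 26)), Rational(1, 2)), Pow(8, 2)) = Mul(Add(Mul(-1, 13, 47), Rational(1, 2)), 64) = Mul(Add(-611, Rational(1, 2)), 64) = Mul(Rational(-1221, 2), 64) = -39072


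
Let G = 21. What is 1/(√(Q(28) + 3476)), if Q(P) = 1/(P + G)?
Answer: 7*√757/11355 ≈ 0.016961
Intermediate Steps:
Q(P) = 1/(21 + P) (Q(P) = 1/(P + 21) = 1/(21 + P))
1/(√(Q(28) + 3476)) = 1/(√(1/(21 + 28) + 3476)) = 1/(√(1/49 + 3476)) = 1/(√(170325/49)) = 1/(15*√757/7) = 7*√757/11355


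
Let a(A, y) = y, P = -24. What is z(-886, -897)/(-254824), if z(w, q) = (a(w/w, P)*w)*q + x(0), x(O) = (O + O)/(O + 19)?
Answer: 2384226/31853 ≈ 74.851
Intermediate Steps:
x(O) = 2*O/(19 + O) (x(O) = (2*O)/(19 + O) = 2*O/(19 + O))
z(w, q) = -24*q*w (z(w, q) = (-24*w)*q + 2*0/(19 + 0) = -24*q*w + 2*0/19 = -24*q*w + 2*0*(1/19) = -24*q*w + 0 = -24*q*w)
z(-886, -897)/(-254824) = -24*(-897)*(-886)/(-254824) = -19073808*(-1/254824) = 2384226/31853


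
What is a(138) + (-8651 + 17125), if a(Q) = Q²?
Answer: 27518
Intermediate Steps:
a(138) + (-8651 + 17125) = 138² + (-8651 + 17125) = 19044 + 8474 = 27518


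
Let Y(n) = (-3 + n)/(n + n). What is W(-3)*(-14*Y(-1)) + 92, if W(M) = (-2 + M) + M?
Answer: 316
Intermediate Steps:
Y(n) = (-3 + n)/(2*n) (Y(n) = (-3 + n)/((2*n)) = (-3 + n)*(1/(2*n)) = (-3 + n)/(2*n))
W(M) = -2 + 2*M
W(-3)*(-14*Y(-1)) + 92 = (-2 + 2*(-3))*(-7*(-3 - 1)/(-1)) + 92 = (-2 - 6)*(-7*(-1)*(-4)) + 92 = -(-112)*2 + 92 = -8*(-28) + 92 = 224 + 92 = 316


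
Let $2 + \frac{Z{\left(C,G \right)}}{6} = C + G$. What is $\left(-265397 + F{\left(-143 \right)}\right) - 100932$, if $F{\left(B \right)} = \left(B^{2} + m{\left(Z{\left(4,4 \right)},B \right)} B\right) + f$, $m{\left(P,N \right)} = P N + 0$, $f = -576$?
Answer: $389708$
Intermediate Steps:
$Z{\left(C,G \right)} = -12 + 6 C + 6 G$ ($Z{\left(C,G \right)} = -12 + 6 \left(C + G\right) = -12 + \left(6 C + 6 G\right) = -12 + 6 C + 6 G$)
$m{\left(P,N \right)} = N P$ ($m{\left(P,N \right)} = N P + 0 = N P$)
$F{\left(B \right)} = -576 + 37 B^{2}$ ($F{\left(B \right)} = \left(B^{2} + B \left(-12 + 6 \cdot 4 + 6 \cdot 4\right) B\right) - 576 = \left(B^{2} + B \left(-12 + 24 + 24\right) B\right) - 576 = \left(B^{2} + B 36 B\right) - 576 = \left(B^{2} + 36 B B\right) - 576 = \left(B^{2} + 36 B^{2}\right) - 576 = 37 B^{2} - 576 = -576 + 37 B^{2}$)
$\left(-265397 + F{\left(-143 \right)}\right) - 100932 = \left(-265397 - \left(576 - 37 \left(-143\right)^{2}\right)\right) - 100932 = \left(-265397 + \left(-576 + 37 \cdot 20449\right)\right) - 100932 = \left(-265397 + \left(-576 + 756613\right)\right) - 100932 = \left(-265397 + 756037\right) - 100932 = 490640 - 100932 = 389708$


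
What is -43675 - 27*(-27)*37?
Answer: -16702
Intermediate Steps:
-43675 - 27*(-27)*37 = -43675 - (-729)*37 = -43675 - 1*(-26973) = -43675 + 26973 = -16702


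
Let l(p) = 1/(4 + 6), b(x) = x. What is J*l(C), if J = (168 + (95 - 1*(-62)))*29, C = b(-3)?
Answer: 1885/2 ≈ 942.50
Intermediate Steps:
C = -3
J = 9425 (J = (168 + (95 + 62))*29 = (168 + 157)*29 = 325*29 = 9425)
l(p) = ⅒ (l(p) = 1/10 = ⅒)
J*l(C) = 9425*(⅒) = 1885/2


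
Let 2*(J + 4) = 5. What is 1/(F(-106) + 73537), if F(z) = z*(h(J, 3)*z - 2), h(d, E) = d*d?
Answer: 1/99030 ≈ 1.0098e-5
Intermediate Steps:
J = -3/2 (J = -4 + (½)*5 = -4 + 5/2 = -3/2 ≈ -1.5000)
h(d, E) = d²
F(z) = z*(-2 + 9*z/4) (F(z) = z*((-3/2)²*z - 2) = z*(9*z/4 - 2) = z*(-2 + 9*z/4))
1/(F(-106) + 73537) = 1/((¼)*(-106)*(-8 + 9*(-106)) + 73537) = 1/((¼)*(-106)*(-8 - 954) + 73537) = 1/((¼)*(-106)*(-962) + 73537) = 1/(25493 + 73537) = 1/99030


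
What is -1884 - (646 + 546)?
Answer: -3076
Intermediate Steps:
-1884 - (646 + 546) = -1884 - 1*1192 = -1884 - 1192 = -3076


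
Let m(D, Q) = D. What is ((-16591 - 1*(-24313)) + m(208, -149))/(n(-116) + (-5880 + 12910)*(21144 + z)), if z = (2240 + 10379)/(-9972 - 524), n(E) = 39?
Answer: 41616640/780030744247 ≈ 5.3353e-5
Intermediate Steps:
z = -12619/10496 (z = 12619/(-10496) = 12619*(-1/10496) = -12619/10496 ≈ -1.2023)
((-16591 - 1*(-24313)) + m(208, -149))/(n(-116) + (-5880 + 12910)*(21144 + z)) = ((-16591 - 1*(-24313)) + 208)/(39 + (-5880 + 12910)*(21144 - 12619/10496)) = ((-16591 + 24313) + 208)/(39 + 7030*(221914805/10496)) = (7722 + 208)/(39 + 780030539575/5248) = 7930/(780030744247/5248) = 7930*(5248/780030744247) = 41616640/780030744247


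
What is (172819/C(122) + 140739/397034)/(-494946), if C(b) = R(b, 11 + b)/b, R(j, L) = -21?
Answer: 8371029343693/4126718193444 ≈ 2.0285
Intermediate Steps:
C(b) = -21/b
(172819/C(122) + 140739/397034)/(-494946) = (172819/((-21/122)) + 140739/397034)/(-494946) = (172819/((-21*1/122)) + 140739*(1/397034))*(-1/494946) = (172819/(-21/122) + 140739/397034)*(-1/494946) = (172819*(-122/21) + 140739/397034)*(-1/494946) = (-21083918/21 + 140739/397034)*(-1/494946) = -8371029343693/8337714*(-1/494946) = 8371029343693/4126718193444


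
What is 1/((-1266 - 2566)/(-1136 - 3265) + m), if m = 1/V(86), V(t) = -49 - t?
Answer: 22005/18997 ≈ 1.1583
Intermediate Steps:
m = -1/135 (m = 1/(-49 - 1*86) = 1/(-49 - 86) = 1/(-135) = -1/135 ≈ -0.0074074)
1/((-1266 - 2566)/(-1136 - 3265) + m) = 1/((-1266 - 2566)/(-1136 - 3265) - 1/135) = 1/(-3832/(-4401) - 1/135) = 1/(-3832*(-1/4401) - 1/135) = 1/(3832/4401 - 1/135) = 1/(18997/22005) = 22005/18997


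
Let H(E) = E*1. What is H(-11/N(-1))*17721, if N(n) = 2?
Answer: -194931/2 ≈ -97466.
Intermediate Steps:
H(E) = E
H(-11/N(-1))*17721 = -11/2*17721 = -194931/2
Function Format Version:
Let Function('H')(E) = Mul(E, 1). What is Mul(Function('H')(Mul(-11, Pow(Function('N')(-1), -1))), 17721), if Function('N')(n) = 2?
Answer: Rational(-194931, 2) ≈ -97466.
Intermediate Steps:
Function('H')(E) = E
Mul(Function('H')(Mul(-11, Pow(Function('N')(-1), -1))), 17721) = Mul(Mul(-11, Pow(2, -1)), 17721) = Mul(Mul(-11, Rational(1, 2)), 17721) = Mul(Rational(-11, 2), 17721) = Rational(-194931, 2)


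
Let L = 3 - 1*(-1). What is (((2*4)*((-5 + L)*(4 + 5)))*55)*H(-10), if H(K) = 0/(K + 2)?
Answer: 0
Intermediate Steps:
L = 4 (L = 3 + 1 = 4)
H(K) = 0 (H(K) = 0/(2 + K) = 0)
(((2*4)*((-5 + L)*(4 + 5)))*55)*H(-10) = (((2*4)*((-5 + 4)*(4 + 5)))*55)*0 = ((8*(-1*9))*55)*0 = ((8*(-9))*55)*0 = -72*55*0 = -3960*0 = 0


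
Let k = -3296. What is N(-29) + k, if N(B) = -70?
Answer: -3366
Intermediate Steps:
N(-29) + k = -70 - 3296 = -3366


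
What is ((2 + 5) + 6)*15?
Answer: 195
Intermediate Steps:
((2 + 5) + 6)*15 = (7 + 6)*15 = 13*15 = 195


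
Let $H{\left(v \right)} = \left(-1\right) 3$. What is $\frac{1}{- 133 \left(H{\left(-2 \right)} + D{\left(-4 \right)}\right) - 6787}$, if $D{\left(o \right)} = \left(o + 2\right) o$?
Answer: $- \frac{1}{7452} \approx -0.00013419$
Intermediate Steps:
$H{\left(v \right)} = -3$
$D{\left(o \right)} = o \left(2 + o\right)$ ($D{\left(o \right)} = \left(2 + o\right) o = o \left(2 + o\right)$)
$\frac{1}{- 133 \left(H{\left(-2 \right)} + D{\left(-4 \right)}\right) - 6787} = \frac{1}{- 133 \left(-3 - 4 \left(2 - 4\right)\right) - 6787} = \frac{1}{- 133 \left(-3 - -8\right) - 6787} = \frac{1}{- 133 \left(-3 + 8\right) - 6787} = \frac{1}{\left(-133\right) 5 - 6787} = \frac{1}{-665 - 6787} = \frac{1}{-7452} = - \frac{1}{7452}$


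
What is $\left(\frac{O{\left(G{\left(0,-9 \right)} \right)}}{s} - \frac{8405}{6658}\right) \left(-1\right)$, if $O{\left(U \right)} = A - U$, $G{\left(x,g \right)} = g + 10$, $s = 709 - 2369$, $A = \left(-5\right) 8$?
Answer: $\frac{6839661}{5526140} \approx 1.2377$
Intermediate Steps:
$A = -40$
$s = -1660$
$G{\left(x,g \right)} = 10 + g$
$O{\left(U \right)} = -40 - U$
$\left(\frac{O{\left(G{\left(0,-9 \right)} \right)}}{s} - \frac{8405}{6658}\right) \left(-1\right) = \left(\frac{-40 - \left(10 - 9\right)}{-1660} - \frac{8405}{6658}\right) \left(-1\right) = \left(\left(-40 - 1\right) \left(- \frac{1}{1660}\right) - \frac{8405}{6658}\right) \left(-1\right) = \left(\left(-41\right) \left(- \frac{1}{1660}\right) - \frac{8405}{6658}\right) \left(-1\right) = \left(\frac{41}{1660} - \frac{8405}{6658}\right) \left(-1\right) = \left(- \frac{6839661}{5526140}\right) \left(-1\right) = \frac{6839661}{5526140}$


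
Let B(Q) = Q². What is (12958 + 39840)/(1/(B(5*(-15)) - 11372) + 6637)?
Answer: 151715053/19071419 ≈ 7.9551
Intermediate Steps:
(12958 + 39840)/(1/(B(5*(-15)) - 11372) + 6637) = (12958 + 39840)/(1/((5*(-15))² - 11372) + 6637) = 52798/(1/((-75)² - 11372) + 6637) = 52798/(1/(5625 - 11372) + 6637) = 52798/(1/(-5747) + 6637) = 52798/(-1/5747 + 6637) = 52798/(38142838/5747) = 52798*(5747/38142838) = 151715053/19071419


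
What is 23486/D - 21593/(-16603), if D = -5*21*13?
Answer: -360463613/22663095 ≈ -15.905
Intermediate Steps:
D = -1365 (D = -105*13 = -1365)
23486/D - 21593/(-16603) = 23486/(-1365) - 21593/(-16603) = 23486*(-1/1365) - 21593*(-1/16603) = -23486/1365 + 21593/16603 = -360463613/22663095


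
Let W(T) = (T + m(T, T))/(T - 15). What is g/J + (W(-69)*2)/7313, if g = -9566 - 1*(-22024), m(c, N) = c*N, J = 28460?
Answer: 307740879/728447930 ≈ 0.42246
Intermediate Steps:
m(c, N) = N*c
W(T) = (T + T²)/(-15 + T) (W(T) = (T + T*T)/(T - 15) = (T + T²)/(-15 + T))
g = 12458 (g = -9566 + 22024 = 12458)
g/J + (W(-69)*2)/7313 = 12458/28460 + (-69*(1 - 69)/(-15 - 69)*2)/7313 = 12458*(1/28460) + (-69*(-68)/(-84)*2)*(1/7313) = 6229/14230 + (-69*(-1/84)*(-68)*2)*(1/7313) = 6229/14230 - 391/7*2*(1/7313) = 6229/14230 - 782/7*1/7313 = 6229/14230 - 782/51191 = 307740879/728447930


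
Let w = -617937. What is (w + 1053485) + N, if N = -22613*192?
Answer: -3906148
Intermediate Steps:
N = -4341696
(w + 1053485) + N = (-617937 + 1053485) - 4341696 = 435548 - 4341696 = -3906148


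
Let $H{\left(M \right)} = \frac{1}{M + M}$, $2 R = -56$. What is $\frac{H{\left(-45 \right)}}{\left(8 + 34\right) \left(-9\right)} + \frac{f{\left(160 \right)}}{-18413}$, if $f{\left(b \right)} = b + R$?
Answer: $- \frac{4472227}{626410260} \approx -0.0071395$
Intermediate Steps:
$R = -28$ ($R = \frac{1}{2} \left(-56\right) = -28$)
$H{\left(M \right)} = \frac{1}{2 M}$
$f{\left(b \right)} = -28 + b$ ($f{\left(b \right)} = b - 28 = -28 + b$)
$\frac{H{\left(-45 \right)}}{\left(8 + 34\right) \left(-9\right)} + \frac{f{\left(160 \right)}}{-18413} = \frac{\frac{1}{2} \frac{1}{-45}}{\left(8 + 34\right) \left(-9\right)} + \frac{-28 + 160}{-18413} = \frac{\frac{1}{2} \left(- \frac{1}{45}\right)}{42 \left(-9\right)} + 132 \left(- \frac{1}{18413}\right) = - \frac{1}{90 \left(-378\right)} - \frac{132}{18413} = \left(- \frac{1}{90}\right) \left(- \frac{1}{378}\right) - \frac{132}{18413} = \frac{1}{34020} - \frac{132}{18413} = - \frac{4472227}{626410260}$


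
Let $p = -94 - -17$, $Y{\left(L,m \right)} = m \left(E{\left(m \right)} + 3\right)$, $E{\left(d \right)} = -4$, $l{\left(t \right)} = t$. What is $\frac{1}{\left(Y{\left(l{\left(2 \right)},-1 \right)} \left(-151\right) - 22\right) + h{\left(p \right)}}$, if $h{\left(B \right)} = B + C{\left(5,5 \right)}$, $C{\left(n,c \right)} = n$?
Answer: $- \frac{1}{245} \approx -0.0040816$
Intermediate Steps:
$Y{\left(L,m \right)} = - m$ ($Y{\left(L,m \right)} = m \left(-4 + 3\right) = m \left(-1\right) = - m$)
$p = -77$ ($p = -94 + 17 = -77$)
$h{\left(B \right)} = 5 + B$ ($h{\left(B \right)} = B + 5 = 5 + B$)
$\frac{1}{\left(Y{\left(l{\left(2 \right)},-1 \right)} \left(-151\right) - 22\right) + h{\left(p \right)}} = \frac{1}{\left(\left(-1\right) \left(-1\right) \left(-151\right) - 22\right) + \left(5 - 77\right)} = \frac{1}{\left(1 \left(-151\right) - 22\right) - 72} = \frac{1}{\left(-151 - 22\right) - 72} = \frac{1}{-173 - 72} = \frac{1}{-245} = - \frac{1}{245}$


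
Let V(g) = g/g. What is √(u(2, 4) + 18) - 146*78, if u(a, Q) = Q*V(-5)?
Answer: -11388 + √22 ≈ -11383.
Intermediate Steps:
V(g) = 1
u(a, Q) = Q (u(a, Q) = Q*1 = Q)
√(u(2, 4) + 18) - 146*78 = √(4 + 18) - 146*78 = √22 - 11388 = -11388 + √22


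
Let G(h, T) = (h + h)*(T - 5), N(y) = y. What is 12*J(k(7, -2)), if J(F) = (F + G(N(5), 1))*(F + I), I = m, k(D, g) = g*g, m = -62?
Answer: 25056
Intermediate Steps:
k(D, g) = g**2
G(h, T) = 2*h*(-5 + T) (G(h, T) = (2*h)*(-5 + T) = 2*h*(-5 + T))
I = -62
J(F) = (-62 + F)*(-40 + F) (J(F) = (F + 2*5*(-5 + 1))*(F - 62) = (F + 2*5*(-4))*(-62 + F) = (F - 40)*(-62 + F) = (-40 + F)*(-62 + F) = (-62 + F)*(-40 + F))
12*J(k(7, -2)) = 12*(2480 + ((-2)**2)**2 - 102*(-2)**2) = 12*(2480 + 4**2 - 102*4) = 12*(2480 + 16 - 408) = 12*2088 = 25056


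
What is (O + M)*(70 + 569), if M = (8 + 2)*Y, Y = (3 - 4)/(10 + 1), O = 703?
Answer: 4934997/11 ≈ 4.4864e+5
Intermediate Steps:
Y = -1/11 ≈ -0.090909
M = -10/11 (M = (8 + 2)*(-1/11) = 10*(-1/11) = -10/11 ≈ -0.90909)
(O + M)*(70 + 569) = (703 - 10/11)*(70 + 569) = (7723/11)*639 = 4934997/11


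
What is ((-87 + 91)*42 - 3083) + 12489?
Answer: 9574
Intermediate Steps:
((-87 + 91)*42 - 3083) + 12489 = (4*42 - 3083) + 12489 = (168 - 3083) + 12489 = -2915 + 12489 = 9574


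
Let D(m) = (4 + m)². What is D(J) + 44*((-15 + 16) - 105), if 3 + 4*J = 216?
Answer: -20775/16 ≈ -1298.4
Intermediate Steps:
J = 213/4 (J = -¾ + (¼)*216 = -¾ + 54 = 213/4 ≈ 53.250)
D(J) + 44*((-15 + 16) - 105) = (4 + 213/4)² + 44*((-15 + 16) - 105) = (229/4)² + 44*(1 - 105) = 52441/16 + 44*(-104) = 52441/16 - 4576 = -20775/16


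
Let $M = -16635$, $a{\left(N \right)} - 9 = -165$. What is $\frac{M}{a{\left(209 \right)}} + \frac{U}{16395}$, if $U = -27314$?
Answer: $\frac{89489947}{852540} \approx 104.97$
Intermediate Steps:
$a{\left(N \right)} = -156$ ($a{\left(N \right)} = 9 - 165 = -156$)
$\frac{M}{a{\left(209 \right)}} + \frac{U}{16395} = - \frac{16635}{-156} - \frac{27314}{16395} = \left(-16635\right) \left(- \frac{1}{156}\right) - \frac{27314}{16395} = \frac{5545}{52} - \frac{27314}{16395} = \frac{89489947}{852540}$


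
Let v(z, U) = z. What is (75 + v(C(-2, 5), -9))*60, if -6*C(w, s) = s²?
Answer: 4250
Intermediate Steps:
C(w, s) = -s²/6
(75 + v(C(-2, 5), -9))*60 = (75 - ⅙*5²)*60 = (75 - ⅙*25)*60 = (75 - 25/6)*60 = (425/6)*60 = 4250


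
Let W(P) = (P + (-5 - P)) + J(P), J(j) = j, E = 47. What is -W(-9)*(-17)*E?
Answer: -11186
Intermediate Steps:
W(P) = -5 + P (W(P) = (P + (-5 - P)) + P = -5 + P)
-W(-9)*(-17)*E = -(-5 - 9)*(-17)*47 = -(-14*(-17))*47 = -238*47 = -1*11186 = -11186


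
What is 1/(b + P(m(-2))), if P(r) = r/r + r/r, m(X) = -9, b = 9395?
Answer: 1/9397 ≈ 0.00010642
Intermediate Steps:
P(r) = 2 (P(r) = 1 + 1 = 2)
1/(b + P(m(-2))) = 1/(9395 + 2) = 1/9397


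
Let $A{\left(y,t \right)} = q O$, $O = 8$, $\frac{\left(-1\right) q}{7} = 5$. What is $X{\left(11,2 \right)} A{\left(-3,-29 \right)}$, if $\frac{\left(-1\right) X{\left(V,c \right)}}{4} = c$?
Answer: $2240$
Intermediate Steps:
$q = -35$ ($q = \left(-7\right) 5 = -35$)
$X{\left(V,c \right)} = - 4 c$
$A{\left(y,t \right)} = -280$ ($A{\left(y,t \right)} = \left(-35\right) 8 = -280$)
$X{\left(11,2 \right)} A{\left(-3,-29 \right)} = \left(-4\right) 2 \left(-280\right) = \left(-8\right) \left(-280\right) = 2240$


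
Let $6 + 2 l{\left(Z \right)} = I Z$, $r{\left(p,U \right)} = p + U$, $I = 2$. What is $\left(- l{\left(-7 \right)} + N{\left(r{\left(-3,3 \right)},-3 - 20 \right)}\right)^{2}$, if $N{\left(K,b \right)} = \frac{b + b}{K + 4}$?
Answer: $\frac{9}{4} \approx 2.25$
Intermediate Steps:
$r{\left(p,U \right)} = U + p$
$l{\left(Z \right)} = -3 + Z$ ($l{\left(Z \right)} = -3 + \frac{2 Z}{2} = -3 + Z$)
$N{\left(K,b \right)} = \frac{2 b}{4 + K}$
$\left(- l{\left(-7 \right)} + N{\left(r{\left(-3,3 \right)},-3 - 20 \right)}\right)^{2} = \left(- (-3 - 7) + \frac{2 \left(-3 - 20\right)}{4 + \left(3 - 3\right)}\right)^{2} = \left(\left(-1\right) \left(-10\right) + \frac{2 \left(-3 - 20\right)}{4 + 0}\right)^{2} = \left(10 + 2 \left(-23\right) \frac{1}{4}\right)^{2} = \left(10 - \frac{23}{2}\right)^{2} = \left(- \frac{3}{2}\right)^{2} = \frac{9}{4}$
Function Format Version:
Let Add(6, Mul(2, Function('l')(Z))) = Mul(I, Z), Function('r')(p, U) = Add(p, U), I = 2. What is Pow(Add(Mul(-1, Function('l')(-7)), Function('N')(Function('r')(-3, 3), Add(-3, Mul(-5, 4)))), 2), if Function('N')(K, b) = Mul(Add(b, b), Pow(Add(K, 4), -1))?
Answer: Rational(9, 4) ≈ 2.2500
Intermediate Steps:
Function('r')(p, U) = Add(U, p)
Function('l')(Z) = Add(-3, Z) (Function('l')(Z) = Add(-3, Mul(Rational(1, 2), Mul(2, Z))) = Add(-3, Z))
Function('N')(K, b) = Mul(2, b, Pow(Add(4, K), -1)) (Function('N')(K, b) = Mul(Mul(2, b), Pow(Add(4, K), -1)) = Mul(2, b, Pow(Add(4, K), -1)))
Pow(Add(Mul(-1, Function('l')(-7)), Function('N')(Function('r')(-3, 3), Add(-3, Mul(-5, 4)))), 2) = Pow(Add(Mul(-1, Add(-3, -7)), Mul(2, Add(-3, Mul(-5, 4)), Pow(Add(4, Add(3, -3)), -1))), 2) = Pow(Add(Mul(-1, -10), Mul(2, Add(-3, -20), Pow(Add(4, 0), -1))), 2) = Pow(Add(10, Mul(2, -23, Pow(4, -1))), 2) = Pow(Add(10, Mul(2, -23, Rational(1, 4))), 2) = Pow(Add(10, Rational(-23, 2)), 2) = Pow(Rational(-3, 2), 2) = Rational(9, 4)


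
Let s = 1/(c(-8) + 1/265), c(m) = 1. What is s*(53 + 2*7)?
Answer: 17755/266 ≈ 66.748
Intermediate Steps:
s = 265/266 (s = 1/(1 + 1/265) = 1/(266/265) = 265/266 ≈ 0.99624)
s*(53 + 2*7) = 265*(53 + 2*7)/266 = 265*(53 + 14)/266 = (265/266)*67 = 17755/266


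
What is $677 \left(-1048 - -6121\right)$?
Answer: $3434421$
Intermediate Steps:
$677 \left(-1048 - -6121\right) = 677 \left(-1048 + 6121\right) = 677 \cdot 5073 = 3434421$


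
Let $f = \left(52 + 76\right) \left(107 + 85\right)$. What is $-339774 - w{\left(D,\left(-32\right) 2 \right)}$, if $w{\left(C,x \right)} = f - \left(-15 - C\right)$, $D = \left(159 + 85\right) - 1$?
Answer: $-364608$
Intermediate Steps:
$f = 24576$ ($f = 128 \cdot 192 = 24576$)
$D = 243$ ($D = 244 - 1 = 243$)
$w{\left(C,x \right)} = 24591 + C$ ($w{\left(C,x \right)} = 24576 - \left(-15 - C\right) = 24576 + \left(15 + C\right) = 24591 + C$)
$-339774 - w{\left(D,\left(-32\right) 2 \right)} = -339774 - \left(24591 + 243\right) = -339774 - 24834 = -364608$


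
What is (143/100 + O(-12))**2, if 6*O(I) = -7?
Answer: 6241/90000 ≈ 0.069344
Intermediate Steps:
O(I) = -7/6 (O(I) = (1/6)*(-7) = -7/6)
(143/100 + O(-12))**2 = (143/100 - 7/6)**2 = (79/300)**2 = 6241/90000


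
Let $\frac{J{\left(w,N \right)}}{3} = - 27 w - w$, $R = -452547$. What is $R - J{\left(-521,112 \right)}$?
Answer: $-496311$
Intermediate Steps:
$J{\left(w,N \right)} = - 84 w$ ($J{\left(w,N \right)} = 3 \left(- 27 w - w\right) = 3 \left(- 28 w\right) = - 84 w$)
$R - J{\left(-521,112 \right)} = -452547 - \left(-84\right) \left(-521\right) = -452547 - 43764 = -496311$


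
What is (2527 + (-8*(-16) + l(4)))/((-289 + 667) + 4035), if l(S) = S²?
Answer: 2671/4413 ≈ 0.60526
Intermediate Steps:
(2527 + (-8*(-16) + l(4)))/((-289 + 667) + 4035) = (2527 + (-8*(-16) + 4²))/((-289 + 667) + 4035) = (2527 + (128 + 16))/(378 + 4035) = (2527 + 144)/4413 = 2671*(1/4413) = 2671/4413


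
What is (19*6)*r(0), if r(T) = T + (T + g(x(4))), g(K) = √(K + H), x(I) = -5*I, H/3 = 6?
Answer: 114*I*√2 ≈ 161.22*I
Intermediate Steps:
H = 18 (H = 3*6 = 18)
g(K) = √(18 + K) (g(K) = √(K + 18) = √(18 + K))
r(T) = 2*T + I*√2 (r(T) = T + (T + √(18 - 5*4)) = T + (T + √(18 - 20)) = T + (T + √(-2)) = T + (T + I*√2) = 2*T + I*√2)
(19*6)*r(0) = (19*6)*(2*0 + I*√2) = 114*(0 + I*√2) = 114*(I*√2) = 114*I*√2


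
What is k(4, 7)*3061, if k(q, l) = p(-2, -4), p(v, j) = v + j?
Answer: -18366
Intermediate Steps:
p(v, j) = j + v
k(q, l) = -6 (k(q, l) = -4 - 2 = -6)
k(4, 7)*3061 = -6*3061 = -18366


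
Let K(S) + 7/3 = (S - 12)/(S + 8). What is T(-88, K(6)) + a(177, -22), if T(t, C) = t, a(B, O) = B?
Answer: 89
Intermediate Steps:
K(S) = -7/3 + (-12 + S)/(8 + S) (K(S) = -7/3 + (S - 12)/(S + 8) = -7/3 + (-12 + S)/(8 + S))
T(-88, K(6)) + a(177, -22) = -88 + 177 = 89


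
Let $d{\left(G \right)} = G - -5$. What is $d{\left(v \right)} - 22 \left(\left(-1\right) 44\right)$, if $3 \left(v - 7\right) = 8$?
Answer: $\frac{2948}{3} \approx 982.67$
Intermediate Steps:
$v = \frac{29}{3}$ ($v = 7 + \frac{1}{3} \cdot 8 = 7 + \frac{8}{3} = \frac{29}{3} \approx 9.6667$)
$d{\left(G \right)} = 5 + G$ ($d{\left(G \right)} = G + 5 = 5 + G$)
$d{\left(v \right)} - 22 \left(\left(-1\right) 44\right) = \left(5 + \frac{29}{3}\right) - 22 \left(\left(-1\right) 44\right) = \frac{44}{3} - -968 = \frac{44}{3} + 968 = \frac{2948}{3}$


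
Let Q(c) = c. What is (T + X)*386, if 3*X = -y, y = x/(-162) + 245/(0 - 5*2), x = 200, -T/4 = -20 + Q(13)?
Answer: 3430961/243 ≈ 14119.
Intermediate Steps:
T = 28 (T = -4*(-20 + 13) = -4*(-7) = 28)
y = -4169/162 (y = 200/(-162) + 245/(0 - 5*2) = 200*(-1/162) + 245/(0 - 10) = -100/81 + 245/(-10) = -100/81 + 245*(-1/10) = -100/81 - 49/2 = -4169/162 ≈ -25.735)
X = 4169/486 (X = (-1*(-4169/162))/3 = (1/3)*(4169/162) = 4169/486 ≈ 8.5782)
(T + X)*386 = (28 + 4169/486)*386 = (17777/486)*386 = 3430961/243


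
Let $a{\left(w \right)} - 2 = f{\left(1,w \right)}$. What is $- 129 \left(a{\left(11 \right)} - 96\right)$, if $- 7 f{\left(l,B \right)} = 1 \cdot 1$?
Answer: $\frac{85011}{7} \approx 12144.0$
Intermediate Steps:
$f{\left(l,B \right)} = - \frac{1}{7}$ ($f{\left(l,B \right)} = - \frac{1 \cdot 1}{7} = \left(- \frac{1}{7}\right) 1 = - \frac{1}{7}$)
$a{\left(w \right)} = \frac{13}{7}$ ($a{\left(w \right)} = 2 - \frac{1}{7} = \frac{13}{7}$)
$- 129 \left(a{\left(11 \right)} - 96\right) = - 129 \left(\frac{13}{7} - 96\right) = \left(-129\right) \left(- \frac{659}{7}\right) = \frac{85011}{7}$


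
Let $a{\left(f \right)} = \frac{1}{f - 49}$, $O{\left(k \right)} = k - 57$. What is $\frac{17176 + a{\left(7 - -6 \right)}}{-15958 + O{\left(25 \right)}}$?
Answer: $- \frac{123667}{115128} \approx -1.0742$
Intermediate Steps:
$O{\left(k \right)} = -57 + k$
$a{\left(f \right)} = \frac{1}{-49 + f}$
$\frac{17176 + a{\left(7 - -6 \right)}}{-15958 + O{\left(25 \right)}} = \frac{17176 + \frac{1}{-49 + \left(7 - -6\right)}}{-15958 + \left(-57 + 25\right)} = \frac{17176 + \frac{1}{-49 + \left(7 + 6\right)}}{-15958 - 32} = \frac{17176 + \frac{1}{-49 + 13}}{-15990} = \left(17176 + \frac{1}{-36}\right) \left(- \frac{1}{15990}\right) = \left(17176 - \frac{1}{36}\right) \left(- \frac{1}{15990}\right) = \frac{618335}{36} \left(- \frac{1}{15990}\right) = - \frac{123667}{115128}$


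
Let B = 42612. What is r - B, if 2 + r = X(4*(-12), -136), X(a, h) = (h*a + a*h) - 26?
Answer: -29584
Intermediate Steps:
X(a, h) = -26 + 2*a*h (X(a, h) = (a*h + a*h) - 26 = 2*a*h - 26 = -26 + 2*a*h)
r = 13028 (r = -2 + (-26 + 2*(4*(-12))*(-136)) = -2 + (-26 + 2*(-48)*(-136)) = -2 + (-26 + 13056) = -2 + 13030 = 13028)
r - B = 13028 - 1*42612 = 13028 - 42612 = -29584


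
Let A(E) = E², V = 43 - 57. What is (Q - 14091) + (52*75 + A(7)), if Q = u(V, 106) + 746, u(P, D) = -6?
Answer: -9402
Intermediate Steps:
V = -14
Q = 740 (Q = -6 + 746 = 740)
(Q - 14091) + (52*75 + A(7)) = (740 - 14091) + (52*75 + 7²) = -13351 + (3900 + 49) = -13351 + 3949 = -9402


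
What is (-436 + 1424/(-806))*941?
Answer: -166011220/403 ≈ -4.1194e+5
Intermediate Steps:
(-436 + 1424/(-806))*941 = (-436 + 1424*(-1/806))*941 = (-436 - 712/403)*941 = -176420/403*941 = -166011220/403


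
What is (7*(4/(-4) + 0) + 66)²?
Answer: 3481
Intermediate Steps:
(7*(4/(-4) + 0) + 66)² = (7*(4*(-¼) + 0) + 66)² = (7*(-1 + 0) + 66)² = (7*(-1) + 66)² = (-7 + 66)² = 59² = 3481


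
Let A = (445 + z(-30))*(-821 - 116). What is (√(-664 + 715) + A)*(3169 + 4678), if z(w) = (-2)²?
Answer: -3301334911 + 7847*√51 ≈ -3.3013e+9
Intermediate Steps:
z(w) = 4
A = -420713 (A = (445 + 4)*(-821 - 116) = 449*(-937) = -420713)
(√(-664 + 715) + A)*(3169 + 4678) = (√(-664 + 715) - 420713)*(3169 + 4678) = (√51 - 420713)*7847 = (-420713 + √51)*7847 = -3301334911 + 7847*√51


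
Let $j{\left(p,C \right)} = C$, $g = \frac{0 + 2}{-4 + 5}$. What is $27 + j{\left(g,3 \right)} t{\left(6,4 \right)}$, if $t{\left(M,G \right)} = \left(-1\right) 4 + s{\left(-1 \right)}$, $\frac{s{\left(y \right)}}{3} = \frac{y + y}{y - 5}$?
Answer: $18$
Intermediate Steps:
$g = 2$ ($g = \frac{2}{1} = 2 \cdot 1 = 2$)
$s{\left(y \right)} = \frac{6 y}{-5 + y}$ ($s{\left(y \right)} = 3 \frac{y + y}{y - 5} = 3 \frac{2 y}{-5 + y} = \frac{6 y}{-5 + y}$)
$t{\left(M,G \right)} = -3$ ($t{\left(M,G \right)} = \left(-1\right) 4 + 6 \left(-1\right) \frac{1}{-5 - 1} = -4 + 6 \left(-1\right) \frac{1}{-6} = -4 + 6 \left(-1\right) \left(- \frac{1}{6}\right) = -4 + 1 = -3$)
$27 + j{\left(g,3 \right)} t{\left(6,4 \right)} = 27 + 3 \left(-3\right) = 27 - 9 = 18$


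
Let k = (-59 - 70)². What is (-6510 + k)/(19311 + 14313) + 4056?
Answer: 45463025/11208 ≈ 4056.3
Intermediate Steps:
k = 16641 (k = (-129)² = 16641)
(-6510 + k)/(19311 + 14313) + 4056 = (-6510 + 16641)/(19311 + 14313) + 4056 = 10131/33624 + 4056 = 10131*(1/33624) + 4056 = 3377/11208 + 4056 = 45463025/11208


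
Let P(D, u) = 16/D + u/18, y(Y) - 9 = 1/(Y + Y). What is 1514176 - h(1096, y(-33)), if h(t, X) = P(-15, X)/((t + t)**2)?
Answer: 43215933927263531/28540892160 ≈ 1.5142e+6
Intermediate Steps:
y(Y) = 9 + 1/(2*Y) (y(Y) = 9 + 1/(Y + Y) = 9 + 1/(2*Y))
P(D, u) = 16/D + u/18 (P(D, u) = 16/D + u*(1/18) = 16/D + u/18)
h(t, X) = (-16/15 + X/18)/(4*t**2) (h(t, X) = (16/(-15) + X/18)/((t + t)**2) = (16*(-1/15) + X/18)/((2*t)**2) = (-16/15 + X/18)/((4*t**2)) = (-16/15 + X/18)*(1/(4*t**2)) = (-16/15 + X/18)/(4*t**2))
1514176 - h(1096, y(-33)) = 1514176 - (-96 + 5*(9 + (1/2)/(-33)))/(360*1096**2) = 1514176 - (-96 + 5*(9 + (1/2)*(-1/33)))/(360*1201216) = 1514176 - (-96 + 5*(9 - 1/66))/(360*1201216) = 1514176 - (-96 + 5*(593/66))/(360*1201216) = 1514176 - (-96 + 2965/66)/(360*1201216) = 1514176 - (-3371)/(360*1201216*66) = 1514176 - 1*(-3371/28540892160) = 1514176 + 3371/28540892160 = 43215933927263531/28540892160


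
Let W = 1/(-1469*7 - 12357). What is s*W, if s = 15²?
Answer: -45/4528 ≈ -0.0099382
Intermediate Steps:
s = 225
W = -1/22640 (W = 1/(-10283 - 12357) = 1/(-22640) = -1/22640 ≈ -4.4170e-5)
s*W = 225*(-1/22640) = -45/4528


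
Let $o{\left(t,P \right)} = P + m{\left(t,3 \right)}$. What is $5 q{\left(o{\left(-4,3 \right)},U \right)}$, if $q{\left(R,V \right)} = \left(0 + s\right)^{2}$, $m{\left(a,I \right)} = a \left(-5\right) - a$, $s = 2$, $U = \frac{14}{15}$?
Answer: $20$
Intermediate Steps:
$U = \frac{14}{15}$ ($U = 14 \cdot \frac{1}{15} = \frac{14}{15} \approx 0.93333$)
$m{\left(a,I \right)} = - 6 a$ ($m{\left(a,I \right)} = - 5 a - a = - 6 a$)
$o{\left(t,P \right)} = P - 6 t$
$q{\left(R,V \right)} = 4$ ($q{\left(R,V \right)} = \left(0 + 2\right)^{2} = 2^{2} = 4$)
$5 q{\left(o{\left(-4,3 \right)},U \right)} = 5 \cdot 4 = 20$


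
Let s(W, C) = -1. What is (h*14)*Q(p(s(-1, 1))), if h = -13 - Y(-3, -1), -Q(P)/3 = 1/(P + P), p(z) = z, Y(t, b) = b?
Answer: -252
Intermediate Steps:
Q(P) = -3/(2*P) (Q(P) = -3/(P + P) = -3*1/(2*P) = -3/(2*P))
h = -12 (h = -13 - 1*(-1) = -13 + 1 = -12)
(h*14)*Q(p(s(-1, 1))) = (-12*14)*(-3/2/(-1)) = -(-252)*(-1) = -168*3/2 = -252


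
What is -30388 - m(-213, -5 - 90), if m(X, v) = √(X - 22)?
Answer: -30388 - I*√235 ≈ -30388.0 - 15.33*I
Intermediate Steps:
m(X, v) = √(-22 + X)
-30388 - m(-213, -5 - 90) = -30388 - √(-22 - 213) = -30388 - √(-235) = -30388 - I*√235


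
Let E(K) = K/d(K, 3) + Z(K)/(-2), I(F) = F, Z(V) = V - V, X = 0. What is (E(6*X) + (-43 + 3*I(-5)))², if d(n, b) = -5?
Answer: 3364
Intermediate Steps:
Z(V) = 0
E(K) = -K/5 (E(K) = K/(-5) + 0/(-2) = K*(-⅕) + 0*(-½) = -K/5 + 0 = -K/5)
(E(6*X) + (-43 + 3*I(-5)))² = (-6*0/5 + (-43 + 3*(-5)))² = (-⅕*0 + (-43 - 15))² = (0 - 58)² = (-58)² = 3364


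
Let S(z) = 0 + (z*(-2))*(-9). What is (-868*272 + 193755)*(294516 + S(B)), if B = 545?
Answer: -12885467166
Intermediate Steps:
S(z) = 18*z (S(z) = 0 - 2*z*(-9) = 0 + 18*z = 18*z)
(-868*272 + 193755)*(294516 + S(B)) = (-868*272 + 193755)*(294516 + 18*545) = (-236096 + 193755)*(294516 + 9810) = -42341*304326 = -12885467166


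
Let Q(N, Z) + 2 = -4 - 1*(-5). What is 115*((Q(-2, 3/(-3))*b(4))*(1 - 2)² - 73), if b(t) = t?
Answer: -8855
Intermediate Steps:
Q(N, Z) = -1 (Q(N, Z) = -2 + (-4 - 1*(-5)) = -2 + (-4 + 5) = -2 + 1 = -1)
115*((Q(-2, 3/(-3))*b(4))*(1 - 2)² - 73) = 115*((-1*4)*(1 - 2)² - 73) = 115*(-4*(-1)² - 73) = 115*(-4*1 - 73) = 115*(-4 - 73) = 115*(-77) = -8855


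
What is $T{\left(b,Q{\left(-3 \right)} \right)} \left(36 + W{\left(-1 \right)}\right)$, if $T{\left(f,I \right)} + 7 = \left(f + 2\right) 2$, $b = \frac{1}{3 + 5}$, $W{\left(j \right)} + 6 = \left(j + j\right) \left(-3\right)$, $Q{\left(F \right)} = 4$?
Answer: $-99$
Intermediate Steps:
$W{\left(j \right)} = -6 - 6 j$ ($W{\left(j \right)} = -6 + \left(j + j\right) \left(-3\right) = -6 + 2 j \left(-3\right) = -6 - 6 j$)
$b = \frac{1}{8} \approx 0.125$
$T{\left(f,I \right)} = -3 + 2 f$ ($T{\left(f,I \right)} = -7 + \left(f + 2\right) 2 = -7 + \left(2 + f\right) 2 = -7 + \left(4 + 2 f\right) = -3 + 2 f$)
$T{\left(b,Q{\left(-3 \right)} \right)} \left(36 + W{\left(-1 \right)}\right) = \left(-3 + 2 \cdot \frac{1}{8}\right) \left(36 - 0\right) = \left(-3 + \frac{1}{4}\right) \left(36 + \left(-6 + 6\right)\right) = - \frac{11 \left(36 + 0\right)}{4} = \left(- \frac{11}{4}\right) 36 = -99$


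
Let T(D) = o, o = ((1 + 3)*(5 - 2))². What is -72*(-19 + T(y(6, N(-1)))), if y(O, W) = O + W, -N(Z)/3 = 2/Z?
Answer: -9000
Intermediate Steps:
N(Z) = -6/Z
o = 144 (o = (4*3)² = 12² = 144)
T(D) = 144
-72*(-19 + T(y(6, N(-1)))) = -72*(-19 + 144) = -72*125 = -9000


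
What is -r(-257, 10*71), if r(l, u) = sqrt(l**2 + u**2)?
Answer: -sqrt(570149) ≈ -755.08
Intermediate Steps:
-r(-257, 10*71) = -sqrt((-257)**2 + (10*71)**2) = -sqrt(66049 + 710**2) = -sqrt(66049 + 504100) = -sqrt(570149)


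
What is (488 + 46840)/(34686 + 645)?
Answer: 15776/11777 ≈ 1.3396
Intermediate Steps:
(488 + 46840)/(34686 + 645) = 47328/35331 = 47328*(1/35331) = 15776/11777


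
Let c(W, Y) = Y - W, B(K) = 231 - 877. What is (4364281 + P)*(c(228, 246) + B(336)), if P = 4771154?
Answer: -5737053180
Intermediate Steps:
B(K) = -646
(4364281 + P)*(c(228, 246) + B(336)) = (4364281 + 4771154)*((246 - 1*228) - 646) = 9135435*((246 - 228) - 646) = 9135435*(18 - 646) = 9135435*(-628) = -5737053180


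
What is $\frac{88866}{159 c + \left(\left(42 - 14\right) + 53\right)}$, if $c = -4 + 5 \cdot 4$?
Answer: $\frac{29622}{875} \approx 33.854$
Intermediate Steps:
$c = 16$ ($c = -4 + 20 = 16$)
$\frac{88866}{159 c + \left(\left(42 - 14\right) + 53\right)} = \frac{88866}{159 \cdot 16 + \left(\left(42 - 14\right) + 53\right)} = \frac{88866}{2544 + \left(28 + 53\right)} = \frac{88866}{2544 + 81} = \frac{88866}{2625} = 88866 \cdot \frac{1}{2625} = \frac{29622}{875}$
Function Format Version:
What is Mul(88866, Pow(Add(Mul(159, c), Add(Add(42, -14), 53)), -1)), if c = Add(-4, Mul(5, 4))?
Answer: Rational(29622, 875) ≈ 33.854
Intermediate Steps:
c = 16 (c = Add(-4, 20) = 16)
Mul(88866, Pow(Add(Mul(159, c), Add(Add(42, -14), 53)), -1)) = Mul(88866, Pow(Add(Mul(159, 16), Add(Add(42, -14), 53)), -1)) = Mul(88866, Pow(Add(2544, Add(28, 53)), -1)) = Mul(88866, Pow(Add(2544, 81), -1)) = Mul(88866, Pow(2625, -1)) = Mul(88866, Rational(1, 2625)) = Rational(29622, 875)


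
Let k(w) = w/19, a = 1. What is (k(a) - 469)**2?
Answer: 79388100/361 ≈ 2.1991e+5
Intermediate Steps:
k(w) = w/19 (k(w) = w*(1/19) = w/19)
(k(a) - 469)**2 = ((1/19)*1 - 469)**2 = (1/19 - 469)**2 = (-8910/19)**2 = 79388100/361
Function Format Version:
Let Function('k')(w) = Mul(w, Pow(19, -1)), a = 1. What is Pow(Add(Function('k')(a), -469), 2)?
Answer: Rational(79388100, 361) ≈ 2.1991e+5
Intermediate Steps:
Function('k')(w) = Mul(Rational(1, 19), w) (Function('k')(w) = Mul(w, Rational(1, 19)) = Mul(Rational(1, 19), w))
Pow(Add(Function('k')(a), -469), 2) = Pow(Add(Mul(Rational(1, 19), 1), -469), 2) = Pow(Add(Rational(1, 19), -469), 2) = Pow(Rational(-8910, 19), 2) = Rational(79388100, 361)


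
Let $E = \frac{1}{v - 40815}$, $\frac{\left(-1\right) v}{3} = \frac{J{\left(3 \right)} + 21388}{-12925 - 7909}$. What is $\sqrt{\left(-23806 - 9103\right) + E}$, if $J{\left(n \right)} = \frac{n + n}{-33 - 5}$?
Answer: $\frac{i \sqrt{8588973567283953176897319}}{16155235383} \approx 181.41 i$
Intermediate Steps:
$J{\left(n \right)} = - \frac{n}{19}$ ($J{\left(n \right)} = \frac{2 n}{-38} = 2 n \left(- \frac{1}{38}\right) = - \frac{n}{19}$)
$v = \frac{1219107}{395846}$ ($v = - 3 \frac{\left(- \frac{1}{19}\right) 3 + 21388}{-12925 - 7909} = - 3 \frac{- \frac{3}{19} + 21388}{-20834} = - 3 \cdot \frac{406369}{19} \left(- \frac{1}{20834}\right) = \left(-3\right) \left(- \frac{406369}{395846}\right) = \frac{1219107}{395846} \approx 3.0798$)
$E = - \frac{395846}{16155235383}$ ($E = \frac{1}{\frac{1219107}{395846} - 40815} = \frac{1}{- \frac{16155235383}{395846}} = - \frac{395846}{16155235383} \approx -2.4503 \cdot 10^{-5}$)
$\sqrt{\left(-23806 - 9103\right) + E} = \sqrt{\left(-23806 - 9103\right) - \frac{395846}{16155235383}} = \sqrt{-32909 - \frac{395846}{16155235383}} = \sqrt{- \frac{531652641614993}{16155235383}} = \frac{i \sqrt{8588973567283953176897319}}{16155235383}$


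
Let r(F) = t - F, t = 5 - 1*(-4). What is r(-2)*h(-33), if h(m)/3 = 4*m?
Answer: -4356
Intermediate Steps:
h(m) = 12*m (h(m) = 3*(4*m) = 12*m)
t = 9 (t = 5 + 4 = 9)
r(F) = 9 - F
r(-2)*h(-33) = (9 - 1*(-2))*(12*(-33)) = (9 + 2)*(-396) = 11*(-396) = -4356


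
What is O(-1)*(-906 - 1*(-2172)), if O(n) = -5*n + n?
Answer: 5064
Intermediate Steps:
O(n) = -4*n
O(-1)*(-906 - 1*(-2172)) = (-4*(-1))*(-906 - 1*(-2172)) = 4*(-906 + 2172) = 4*1266 = 5064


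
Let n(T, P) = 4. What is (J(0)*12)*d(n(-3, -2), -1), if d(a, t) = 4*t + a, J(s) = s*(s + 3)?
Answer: 0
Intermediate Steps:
J(s) = s*(3 + s)
d(a, t) = a + 4*t
(J(0)*12)*d(n(-3, -2), -1) = ((0*(3 + 0))*12)*(4 + 4*(-1)) = ((0*3)*12)*(4 - 4) = (0*12)*0 = 0*0 = 0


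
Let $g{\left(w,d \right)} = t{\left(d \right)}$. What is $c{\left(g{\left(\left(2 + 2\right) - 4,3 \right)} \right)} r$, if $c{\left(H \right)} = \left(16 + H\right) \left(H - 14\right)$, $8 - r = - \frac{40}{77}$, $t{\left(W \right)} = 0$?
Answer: $- \frac{20992}{11} \approx -1908.4$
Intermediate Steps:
$g{\left(w,d \right)} = 0$
$r = \frac{656}{77}$ ($r = 8 - - \frac{40}{77} = 8 + \frac{40}{77} = \frac{656}{77} \approx 8.5195$)
$c{\left(H \right)} = \left(-14 + H\right) \left(16 + H\right)$ ($c{\left(H \right)} = \left(16 + H\right) \left(-14 + H\right) = \left(-14 + H\right) \left(16 + H\right)$)
$c{\left(g{\left(\left(2 + 2\right) - 4,3 \right)} \right)} r = \left(-224 + 0^{2} + 2 \cdot 0\right) \frac{656}{77} = \left(-224 + 0 + 0\right) \frac{656}{77} = \left(-224\right) \frac{656}{77} = - \frac{20992}{11}$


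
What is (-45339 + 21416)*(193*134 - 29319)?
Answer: 82701811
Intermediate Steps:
(-45339 + 21416)*(193*134 - 29319) = -23923*(25862 - 29319) = -23923*(-3457) = 82701811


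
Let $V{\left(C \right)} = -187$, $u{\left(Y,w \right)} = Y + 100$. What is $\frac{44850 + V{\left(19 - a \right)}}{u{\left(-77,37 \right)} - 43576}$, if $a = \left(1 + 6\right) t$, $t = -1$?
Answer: $- \frac{44663}{43553} \approx -1.0255$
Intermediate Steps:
$u{\left(Y,w \right)} = 100 + Y$
$a = -7$ ($a = \left(1 + 6\right) \left(-1\right) = 7 \left(-1\right) = -7$)
$\frac{44850 + V{\left(19 - a \right)}}{u{\left(-77,37 \right)} - 43576} = \frac{44850 - 187}{\left(100 - 77\right) - 43576} = \frac{44663}{23 - 43576} = \frac{44663}{-43553} = 44663 \left(- \frac{1}{43553}\right) = - \frac{44663}{43553}$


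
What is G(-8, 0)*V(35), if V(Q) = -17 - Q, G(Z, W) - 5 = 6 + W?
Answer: -572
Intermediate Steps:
G(Z, W) = 11 + W (G(Z, W) = 5 + (6 + W) = 11 + W)
G(-8, 0)*V(35) = (11 + 0)*(-17 - 1*35) = 11*(-17 - 35) = 11*(-52) = -572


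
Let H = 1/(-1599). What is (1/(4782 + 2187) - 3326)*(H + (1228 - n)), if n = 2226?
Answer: 36988946986079/11143431 ≈ 3.3193e+6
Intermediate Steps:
H = -1/1599 ≈ -0.00062539
(1/(4782 + 2187) - 3326)*(H + (1228 - n)) = (1/(4782 + 2187) - 3326)*(-1/1599 + (1228 - 1*2226)) = (1/6969 - 3326)*(-1/1599 + (1228 - 2226)) = (1/6969 - 3326)*(-1/1599 - 998) = -23178893/6969*(-1595803/1599) = 36988946986079/11143431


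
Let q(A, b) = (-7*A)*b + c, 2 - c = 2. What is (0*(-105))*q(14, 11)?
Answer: 0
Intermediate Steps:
c = 0 (c = 2 - 1*2 = 2 - 2 = 0)
q(A, b) = -7*A*b (q(A, b) = (-7*A)*b + 0 = -7*A*b + 0 = -7*A*b)
(0*(-105))*q(14, 11) = (0*(-105))*(-7*14*11) = 0*(-1078) = 0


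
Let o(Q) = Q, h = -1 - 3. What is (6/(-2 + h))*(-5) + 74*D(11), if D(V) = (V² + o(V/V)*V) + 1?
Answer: 9847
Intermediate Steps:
h = -4
D(V) = 1 + V + V² (D(V) = (V² + (V/V)*V) + 1 = (V² + 1*V) + 1 = (V² + V) + 1 = (V + V²) + 1 = 1 + V + V²)
(6/(-2 + h))*(-5) + 74*D(11) = (6/(-2 - 4))*(-5) + 74*(1 + 11 + 11²) = (6/(-6))*(-5) + 74*(1 + 11 + 121) = (6*(-⅙))*(-5) + 74*133 = -1*(-5) + 9842 = 5 + 9842 = 9847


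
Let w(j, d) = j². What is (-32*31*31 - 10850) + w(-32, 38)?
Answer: -40578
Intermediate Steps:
(-32*31*31 - 10850) + w(-32, 38) = (-32*31*31 - 10850) + (-32)² = (-992*31 - 10850) + 1024 = (-30752 - 10850) + 1024 = -41602 + 1024 = -40578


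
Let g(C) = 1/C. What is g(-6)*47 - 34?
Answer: -251/6 ≈ -41.833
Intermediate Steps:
g(-6)*47 - 34 = 47/(-6) - 34 = -⅙*47 - 34 = -47/6 - 34 = -251/6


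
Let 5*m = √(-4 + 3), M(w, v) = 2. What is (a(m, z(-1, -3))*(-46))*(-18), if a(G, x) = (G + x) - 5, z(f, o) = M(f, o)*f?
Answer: -5796 + 828*I/5 ≈ -5796.0 + 165.6*I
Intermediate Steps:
z(f, o) = 2*f
m = I/5 (m = √(-4 + 3)/5 = √(-1)/5 = I/5 ≈ 0.2*I)
a(G, x) = -5 + G + x
(a(m, z(-1, -3))*(-46))*(-18) = ((-5 + I/5 + 2*(-1))*(-46))*(-18) = ((-5 + I/5 - 2)*(-46))*(-18) = ((-7 + I/5)*(-46))*(-18) = (322 - 46*I/5)*(-18) = -5796 + 828*I/5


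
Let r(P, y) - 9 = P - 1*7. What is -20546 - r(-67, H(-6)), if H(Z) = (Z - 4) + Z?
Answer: -20481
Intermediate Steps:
H(Z) = -4 + 2*Z (H(Z) = (-4 + Z) + Z = -4 + 2*Z)
r(P, y) = 2 + P (r(P, y) = 9 + (P - 1*7) = 9 + (P - 7) = 9 + (-7 + P) = 2 + P)
-20546 - r(-67, H(-6)) = -20546 - (2 - 67) = -20546 - 1*(-65) = -20546 + 65 = -20481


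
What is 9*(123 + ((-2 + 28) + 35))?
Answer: 1656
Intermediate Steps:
9*(123 + ((-2 + 28) + 35)) = 9*(123 + (26 + 35)) = 9*(123 + 61) = 9*184 = 1656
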